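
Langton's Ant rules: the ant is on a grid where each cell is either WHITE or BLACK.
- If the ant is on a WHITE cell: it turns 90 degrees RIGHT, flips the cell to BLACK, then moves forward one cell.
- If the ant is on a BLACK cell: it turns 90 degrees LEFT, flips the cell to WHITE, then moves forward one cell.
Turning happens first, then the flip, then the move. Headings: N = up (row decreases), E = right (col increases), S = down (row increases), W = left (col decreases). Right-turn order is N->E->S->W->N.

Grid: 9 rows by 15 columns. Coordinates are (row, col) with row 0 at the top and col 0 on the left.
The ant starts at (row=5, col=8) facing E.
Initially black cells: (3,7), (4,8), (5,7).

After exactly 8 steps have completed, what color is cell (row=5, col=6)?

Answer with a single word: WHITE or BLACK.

Answer: BLACK

Derivation:
Step 1: on WHITE (5,8): turn R to S, flip to black, move to (6,8). |black|=4
Step 2: on WHITE (6,8): turn R to W, flip to black, move to (6,7). |black|=5
Step 3: on WHITE (6,7): turn R to N, flip to black, move to (5,7). |black|=6
Step 4: on BLACK (5,7): turn L to W, flip to white, move to (5,6). |black|=5
Step 5: on WHITE (5,6): turn R to N, flip to black, move to (4,6). |black|=6
Step 6: on WHITE (4,6): turn R to E, flip to black, move to (4,7). |black|=7
Step 7: on WHITE (4,7): turn R to S, flip to black, move to (5,7). |black|=8
Step 8: on WHITE (5,7): turn R to W, flip to black, move to (5,6). |black|=9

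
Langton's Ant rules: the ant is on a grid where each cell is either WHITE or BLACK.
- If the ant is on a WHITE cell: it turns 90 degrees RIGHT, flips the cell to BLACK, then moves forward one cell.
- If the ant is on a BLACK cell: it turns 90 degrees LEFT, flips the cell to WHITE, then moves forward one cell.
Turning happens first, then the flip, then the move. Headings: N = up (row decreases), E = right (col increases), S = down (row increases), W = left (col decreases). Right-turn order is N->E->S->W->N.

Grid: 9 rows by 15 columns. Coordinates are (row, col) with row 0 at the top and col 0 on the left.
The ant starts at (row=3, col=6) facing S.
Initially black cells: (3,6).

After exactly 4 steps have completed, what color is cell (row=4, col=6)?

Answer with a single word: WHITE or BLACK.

Step 1: on BLACK (3,6): turn L to E, flip to white, move to (3,7). |black|=0
Step 2: on WHITE (3,7): turn R to S, flip to black, move to (4,7). |black|=1
Step 3: on WHITE (4,7): turn R to W, flip to black, move to (4,6). |black|=2
Step 4: on WHITE (4,6): turn R to N, flip to black, move to (3,6). |black|=3

Answer: BLACK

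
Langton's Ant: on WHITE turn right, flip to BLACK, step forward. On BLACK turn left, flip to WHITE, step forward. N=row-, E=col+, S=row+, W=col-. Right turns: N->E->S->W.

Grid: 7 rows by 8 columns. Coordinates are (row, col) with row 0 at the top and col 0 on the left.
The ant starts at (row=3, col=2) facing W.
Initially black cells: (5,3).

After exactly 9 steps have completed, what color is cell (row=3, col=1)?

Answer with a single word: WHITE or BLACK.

Answer: BLACK

Derivation:
Step 1: on WHITE (3,2): turn R to N, flip to black, move to (2,2). |black|=2
Step 2: on WHITE (2,2): turn R to E, flip to black, move to (2,3). |black|=3
Step 3: on WHITE (2,3): turn R to S, flip to black, move to (3,3). |black|=4
Step 4: on WHITE (3,3): turn R to W, flip to black, move to (3,2). |black|=5
Step 5: on BLACK (3,2): turn L to S, flip to white, move to (4,2). |black|=4
Step 6: on WHITE (4,2): turn R to W, flip to black, move to (4,1). |black|=5
Step 7: on WHITE (4,1): turn R to N, flip to black, move to (3,1). |black|=6
Step 8: on WHITE (3,1): turn R to E, flip to black, move to (3,2). |black|=7
Step 9: on WHITE (3,2): turn R to S, flip to black, move to (4,2). |black|=8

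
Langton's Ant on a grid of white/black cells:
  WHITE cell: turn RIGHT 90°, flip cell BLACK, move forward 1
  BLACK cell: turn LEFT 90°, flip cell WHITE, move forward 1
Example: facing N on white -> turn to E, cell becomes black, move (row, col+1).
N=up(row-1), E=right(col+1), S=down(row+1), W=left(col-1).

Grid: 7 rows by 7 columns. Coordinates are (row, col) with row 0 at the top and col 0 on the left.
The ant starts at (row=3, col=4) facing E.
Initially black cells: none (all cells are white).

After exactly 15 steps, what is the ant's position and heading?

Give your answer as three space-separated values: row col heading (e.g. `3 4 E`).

Answer: 3 3 S

Derivation:
Step 1: on WHITE (3,4): turn R to S, flip to black, move to (4,4). |black|=1
Step 2: on WHITE (4,4): turn R to W, flip to black, move to (4,3). |black|=2
Step 3: on WHITE (4,3): turn R to N, flip to black, move to (3,3). |black|=3
Step 4: on WHITE (3,3): turn R to E, flip to black, move to (3,4). |black|=4
Step 5: on BLACK (3,4): turn L to N, flip to white, move to (2,4). |black|=3
Step 6: on WHITE (2,4): turn R to E, flip to black, move to (2,5). |black|=4
Step 7: on WHITE (2,5): turn R to S, flip to black, move to (3,5). |black|=5
Step 8: on WHITE (3,5): turn R to W, flip to black, move to (3,4). |black|=6
Step 9: on WHITE (3,4): turn R to N, flip to black, move to (2,4). |black|=7
Step 10: on BLACK (2,4): turn L to W, flip to white, move to (2,3). |black|=6
Step 11: on WHITE (2,3): turn R to N, flip to black, move to (1,3). |black|=7
Step 12: on WHITE (1,3): turn R to E, flip to black, move to (1,4). |black|=8
Step 13: on WHITE (1,4): turn R to S, flip to black, move to (2,4). |black|=9
Step 14: on WHITE (2,4): turn R to W, flip to black, move to (2,3). |black|=10
Step 15: on BLACK (2,3): turn L to S, flip to white, move to (3,3). |black|=9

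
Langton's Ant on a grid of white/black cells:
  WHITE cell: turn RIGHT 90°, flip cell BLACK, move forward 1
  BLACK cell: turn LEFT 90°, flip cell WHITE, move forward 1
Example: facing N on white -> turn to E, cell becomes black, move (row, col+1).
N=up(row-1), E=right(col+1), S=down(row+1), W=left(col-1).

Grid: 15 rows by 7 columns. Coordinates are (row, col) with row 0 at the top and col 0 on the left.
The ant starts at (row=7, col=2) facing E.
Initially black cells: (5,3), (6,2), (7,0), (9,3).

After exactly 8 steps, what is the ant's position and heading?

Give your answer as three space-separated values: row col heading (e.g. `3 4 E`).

Step 1: on WHITE (7,2): turn R to S, flip to black, move to (8,2). |black|=5
Step 2: on WHITE (8,2): turn R to W, flip to black, move to (8,1). |black|=6
Step 3: on WHITE (8,1): turn R to N, flip to black, move to (7,1). |black|=7
Step 4: on WHITE (7,1): turn R to E, flip to black, move to (7,2). |black|=8
Step 5: on BLACK (7,2): turn L to N, flip to white, move to (6,2). |black|=7
Step 6: on BLACK (6,2): turn L to W, flip to white, move to (6,1). |black|=6
Step 7: on WHITE (6,1): turn R to N, flip to black, move to (5,1). |black|=7
Step 8: on WHITE (5,1): turn R to E, flip to black, move to (5,2). |black|=8

Answer: 5 2 E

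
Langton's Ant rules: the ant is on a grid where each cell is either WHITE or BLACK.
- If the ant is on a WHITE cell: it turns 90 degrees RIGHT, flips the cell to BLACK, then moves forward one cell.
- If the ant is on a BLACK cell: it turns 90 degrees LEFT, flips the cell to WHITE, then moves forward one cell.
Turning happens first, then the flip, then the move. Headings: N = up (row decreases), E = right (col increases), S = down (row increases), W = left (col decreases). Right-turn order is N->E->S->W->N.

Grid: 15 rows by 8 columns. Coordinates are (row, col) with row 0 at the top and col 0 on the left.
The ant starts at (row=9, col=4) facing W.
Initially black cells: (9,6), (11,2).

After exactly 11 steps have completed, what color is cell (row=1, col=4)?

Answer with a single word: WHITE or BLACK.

Answer: WHITE

Derivation:
Step 1: on WHITE (9,4): turn R to N, flip to black, move to (8,4). |black|=3
Step 2: on WHITE (8,4): turn R to E, flip to black, move to (8,5). |black|=4
Step 3: on WHITE (8,5): turn R to S, flip to black, move to (9,5). |black|=5
Step 4: on WHITE (9,5): turn R to W, flip to black, move to (9,4). |black|=6
Step 5: on BLACK (9,4): turn L to S, flip to white, move to (10,4). |black|=5
Step 6: on WHITE (10,4): turn R to W, flip to black, move to (10,3). |black|=6
Step 7: on WHITE (10,3): turn R to N, flip to black, move to (9,3). |black|=7
Step 8: on WHITE (9,3): turn R to E, flip to black, move to (9,4). |black|=8
Step 9: on WHITE (9,4): turn R to S, flip to black, move to (10,4). |black|=9
Step 10: on BLACK (10,4): turn L to E, flip to white, move to (10,5). |black|=8
Step 11: on WHITE (10,5): turn R to S, flip to black, move to (11,5). |black|=9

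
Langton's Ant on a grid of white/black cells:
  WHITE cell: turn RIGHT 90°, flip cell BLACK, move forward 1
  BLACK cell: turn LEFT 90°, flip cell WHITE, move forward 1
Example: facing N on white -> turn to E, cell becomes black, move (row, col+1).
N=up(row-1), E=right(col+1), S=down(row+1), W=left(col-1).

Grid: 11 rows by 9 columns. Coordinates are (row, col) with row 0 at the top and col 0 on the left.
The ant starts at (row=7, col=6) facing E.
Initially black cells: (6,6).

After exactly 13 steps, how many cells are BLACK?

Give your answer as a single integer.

Answer: 6

Derivation:
Step 1: on WHITE (7,6): turn R to S, flip to black, move to (8,6). |black|=2
Step 2: on WHITE (8,6): turn R to W, flip to black, move to (8,5). |black|=3
Step 3: on WHITE (8,5): turn R to N, flip to black, move to (7,5). |black|=4
Step 4: on WHITE (7,5): turn R to E, flip to black, move to (7,6). |black|=5
Step 5: on BLACK (7,6): turn L to N, flip to white, move to (6,6). |black|=4
Step 6: on BLACK (6,6): turn L to W, flip to white, move to (6,5). |black|=3
Step 7: on WHITE (6,5): turn R to N, flip to black, move to (5,5). |black|=4
Step 8: on WHITE (5,5): turn R to E, flip to black, move to (5,6). |black|=5
Step 9: on WHITE (5,6): turn R to S, flip to black, move to (6,6). |black|=6
Step 10: on WHITE (6,6): turn R to W, flip to black, move to (6,5). |black|=7
Step 11: on BLACK (6,5): turn L to S, flip to white, move to (7,5). |black|=6
Step 12: on BLACK (7,5): turn L to E, flip to white, move to (7,6). |black|=5
Step 13: on WHITE (7,6): turn R to S, flip to black, move to (8,6). |black|=6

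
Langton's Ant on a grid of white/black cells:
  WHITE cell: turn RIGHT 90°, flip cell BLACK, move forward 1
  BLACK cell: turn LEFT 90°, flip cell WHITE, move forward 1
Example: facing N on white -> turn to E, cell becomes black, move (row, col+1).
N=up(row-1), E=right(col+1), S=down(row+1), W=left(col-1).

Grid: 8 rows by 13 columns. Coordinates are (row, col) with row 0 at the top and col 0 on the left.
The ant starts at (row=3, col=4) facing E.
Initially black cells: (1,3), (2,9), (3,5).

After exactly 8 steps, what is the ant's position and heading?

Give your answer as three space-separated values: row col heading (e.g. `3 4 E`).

Answer: 3 6 E

Derivation:
Step 1: on WHITE (3,4): turn R to S, flip to black, move to (4,4). |black|=4
Step 2: on WHITE (4,4): turn R to W, flip to black, move to (4,3). |black|=5
Step 3: on WHITE (4,3): turn R to N, flip to black, move to (3,3). |black|=6
Step 4: on WHITE (3,3): turn R to E, flip to black, move to (3,4). |black|=7
Step 5: on BLACK (3,4): turn L to N, flip to white, move to (2,4). |black|=6
Step 6: on WHITE (2,4): turn R to E, flip to black, move to (2,5). |black|=7
Step 7: on WHITE (2,5): turn R to S, flip to black, move to (3,5). |black|=8
Step 8: on BLACK (3,5): turn L to E, flip to white, move to (3,6). |black|=7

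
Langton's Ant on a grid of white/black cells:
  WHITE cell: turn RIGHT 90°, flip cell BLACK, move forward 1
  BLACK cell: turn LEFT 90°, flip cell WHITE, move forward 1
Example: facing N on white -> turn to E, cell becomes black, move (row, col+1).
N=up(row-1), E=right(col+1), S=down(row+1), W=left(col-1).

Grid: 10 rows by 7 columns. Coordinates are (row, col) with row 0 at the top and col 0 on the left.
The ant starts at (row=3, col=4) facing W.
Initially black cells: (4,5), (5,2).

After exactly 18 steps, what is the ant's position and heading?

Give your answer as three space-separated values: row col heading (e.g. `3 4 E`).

Answer: 6 1 W

Derivation:
Step 1: on WHITE (3,4): turn R to N, flip to black, move to (2,4). |black|=3
Step 2: on WHITE (2,4): turn R to E, flip to black, move to (2,5). |black|=4
Step 3: on WHITE (2,5): turn R to S, flip to black, move to (3,5). |black|=5
Step 4: on WHITE (3,5): turn R to W, flip to black, move to (3,4). |black|=6
Step 5: on BLACK (3,4): turn L to S, flip to white, move to (4,4). |black|=5
Step 6: on WHITE (4,4): turn R to W, flip to black, move to (4,3). |black|=6
Step 7: on WHITE (4,3): turn R to N, flip to black, move to (3,3). |black|=7
Step 8: on WHITE (3,3): turn R to E, flip to black, move to (3,4). |black|=8
Step 9: on WHITE (3,4): turn R to S, flip to black, move to (4,4). |black|=9
Step 10: on BLACK (4,4): turn L to E, flip to white, move to (4,5). |black|=8
Step 11: on BLACK (4,5): turn L to N, flip to white, move to (3,5). |black|=7
Step 12: on BLACK (3,5): turn L to W, flip to white, move to (3,4). |black|=6
Step 13: on BLACK (3,4): turn L to S, flip to white, move to (4,4). |black|=5
Step 14: on WHITE (4,4): turn R to W, flip to black, move to (4,3). |black|=6
Step 15: on BLACK (4,3): turn L to S, flip to white, move to (5,3). |black|=5
Step 16: on WHITE (5,3): turn R to W, flip to black, move to (5,2). |black|=6
Step 17: on BLACK (5,2): turn L to S, flip to white, move to (6,2). |black|=5
Step 18: on WHITE (6,2): turn R to W, flip to black, move to (6,1). |black|=6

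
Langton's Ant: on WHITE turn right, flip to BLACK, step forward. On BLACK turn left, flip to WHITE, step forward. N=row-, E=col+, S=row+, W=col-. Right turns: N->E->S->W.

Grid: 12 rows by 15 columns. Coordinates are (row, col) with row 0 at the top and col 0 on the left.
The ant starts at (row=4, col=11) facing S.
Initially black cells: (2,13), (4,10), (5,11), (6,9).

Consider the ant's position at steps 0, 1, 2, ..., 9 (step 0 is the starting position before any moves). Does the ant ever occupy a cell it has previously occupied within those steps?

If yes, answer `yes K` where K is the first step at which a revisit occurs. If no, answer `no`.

Answer: yes 5

Derivation:
Step 1: on WHITE (4,11): turn R to W, flip to black, move to (4,10). |black|=5 — new cell
Step 2: on BLACK (4,10): turn L to S, flip to white, move to (5,10). |black|=4 — new cell
Step 3: on WHITE (5,10): turn R to W, flip to black, move to (5,9). |black|=5 — new cell
Step 4: on WHITE (5,9): turn R to N, flip to black, move to (4,9). |black|=6 — new cell
Step 5: on WHITE (4,9): turn R to E, flip to black, move to (4,10). |black|=7 — REVISIT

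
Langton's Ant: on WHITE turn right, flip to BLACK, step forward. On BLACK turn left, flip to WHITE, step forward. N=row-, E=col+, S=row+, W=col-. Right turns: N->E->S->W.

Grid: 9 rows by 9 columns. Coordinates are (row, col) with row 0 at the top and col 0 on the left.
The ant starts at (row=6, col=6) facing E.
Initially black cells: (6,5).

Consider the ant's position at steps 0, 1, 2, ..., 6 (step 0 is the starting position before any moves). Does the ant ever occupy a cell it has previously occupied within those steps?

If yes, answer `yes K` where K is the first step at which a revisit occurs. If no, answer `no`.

Step 1: on WHITE (6,6): turn R to S, flip to black, move to (7,6). |black|=2 — new cell
Step 2: on WHITE (7,6): turn R to W, flip to black, move to (7,5). |black|=3 — new cell
Step 3: on WHITE (7,5): turn R to N, flip to black, move to (6,5). |black|=4 — new cell
Step 4: on BLACK (6,5): turn L to W, flip to white, move to (6,4). |black|=3 — new cell
Step 5: on WHITE (6,4): turn R to N, flip to black, move to (5,4). |black|=4 — new cell
Step 6: on WHITE (5,4): turn R to E, flip to black, move to (5,5). |black|=5 — new cell
No revisit within 6 steps.

Answer: no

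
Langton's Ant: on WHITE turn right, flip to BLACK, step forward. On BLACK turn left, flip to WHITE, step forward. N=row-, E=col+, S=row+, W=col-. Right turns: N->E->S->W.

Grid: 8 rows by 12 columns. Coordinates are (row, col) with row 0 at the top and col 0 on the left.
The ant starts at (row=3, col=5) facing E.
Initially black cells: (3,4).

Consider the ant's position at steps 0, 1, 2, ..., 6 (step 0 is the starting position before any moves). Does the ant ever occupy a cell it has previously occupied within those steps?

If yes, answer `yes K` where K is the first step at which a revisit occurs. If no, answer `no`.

Step 1: on WHITE (3,5): turn R to S, flip to black, move to (4,5). |black|=2 — new cell
Step 2: on WHITE (4,5): turn R to W, flip to black, move to (4,4). |black|=3 — new cell
Step 3: on WHITE (4,4): turn R to N, flip to black, move to (3,4). |black|=4 — new cell
Step 4: on BLACK (3,4): turn L to W, flip to white, move to (3,3). |black|=3 — new cell
Step 5: on WHITE (3,3): turn R to N, flip to black, move to (2,3). |black|=4 — new cell
Step 6: on WHITE (2,3): turn R to E, flip to black, move to (2,4). |black|=5 — new cell
No revisit within 6 steps.

Answer: no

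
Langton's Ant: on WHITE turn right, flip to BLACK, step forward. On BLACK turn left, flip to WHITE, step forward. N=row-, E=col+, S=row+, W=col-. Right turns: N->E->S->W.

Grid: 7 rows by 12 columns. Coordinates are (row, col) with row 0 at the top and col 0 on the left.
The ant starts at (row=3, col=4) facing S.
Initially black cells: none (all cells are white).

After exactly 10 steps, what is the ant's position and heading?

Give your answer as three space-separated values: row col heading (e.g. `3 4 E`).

Step 1: on WHITE (3,4): turn R to W, flip to black, move to (3,3). |black|=1
Step 2: on WHITE (3,3): turn R to N, flip to black, move to (2,3). |black|=2
Step 3: on WHITE (2,3): turn R to E, flip to black, move to (2,4). |black|=3
Step 4: on WHITE (2,4): turn R to S, flip to black, move to (3,4). |black|=4
Step 5: on BLACK (3,4): turn L to E, flip to white, move to (3,5). |black|=3
Step 6: on WHITE (3,5): turn R to S, flip to black, move to (4,5). |black|=4
Step 7: on WHITE (4,5): turn R to W, flip to black, move to (4,4). |black|=5
Step 8: on WHITE (4,4): turn R to N, flip to black, move to (3,4). |black|=6
Step 9: on WHITE (3,4): turn R to E, flip to black, move to (3,5). |black|=7
Step 10: on BLACK (3,5): turn L to N, flip to white, move to (2,5). |black|=6

Answer: 2 5 N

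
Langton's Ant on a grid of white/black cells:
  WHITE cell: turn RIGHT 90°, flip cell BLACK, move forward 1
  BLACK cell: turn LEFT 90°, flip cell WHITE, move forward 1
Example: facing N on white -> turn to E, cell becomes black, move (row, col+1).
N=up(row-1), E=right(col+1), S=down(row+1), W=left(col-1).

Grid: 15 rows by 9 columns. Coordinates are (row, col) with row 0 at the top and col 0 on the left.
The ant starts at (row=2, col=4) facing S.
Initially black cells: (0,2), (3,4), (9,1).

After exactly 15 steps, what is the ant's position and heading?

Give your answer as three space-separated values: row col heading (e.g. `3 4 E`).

Answer: 5 4 W

Derivation:
Step 1: on WHITE (2,4): turn R to W, flip to black, move to (2,3). |black|=4
Step 2: on WHITE (2,3): turn R to N, flip to black, move to (1,3). |black|=5
Step 3: on WHITE (1,3): turn R to E, flip to black, move to (1,4). |black|=6
Step 4: on WHITE (1,4): turn R to S, flip to black, move to (2,4). |black|=7
Step 5: on BLACK (2,4): turn L to E, flip to white, move to (2,5). |black|=6
Step 6: on WHITE (2,5): turn R to S, flip to black, move to (3,5). |black|=7
Step 7: on WHITE (3,5): turn R to W, flip to black, move to (3,4). |black|=8
Step 8: on BLACK (3,4): turn L to S, flip to white, move to (4,4). |black|=7
Step 9: on WHITE (4,4): turn R to W, flip to black, move to (4,3). |black|=8
Step 10: on WHITE (4,3): turn R to N, flip to black, move to (3,3). |black|=9
Step 11: on WHITE (3,3): turn R to E, flip to black, move to (3,4). |black|=10
Step 12: on WHITE (3,4): turn R to S, flip to black, move to (4,4). |black|=11
Step 13: on BLACK (4,4): turn L to E, flip to white, move to (4,5). |black|=10
Step 14: on WHITE (4,5): turn R to S, flip to black, move to (5,5). |black|=11
Step 15: on WHITE (5,5): turn R to W, flip to black, move to (5,4). |black|=12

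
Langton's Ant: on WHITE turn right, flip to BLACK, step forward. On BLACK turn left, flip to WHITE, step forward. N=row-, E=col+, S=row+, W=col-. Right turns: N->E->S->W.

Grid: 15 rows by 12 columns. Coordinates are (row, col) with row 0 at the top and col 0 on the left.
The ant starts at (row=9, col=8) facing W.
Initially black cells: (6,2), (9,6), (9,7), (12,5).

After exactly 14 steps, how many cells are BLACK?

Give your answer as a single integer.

Answer: 10

Derivation:
Step 1: on WHITE (9,8): turn R to N, flip to black, move to (8,8). |black|=5
Step 2: on WHITE (8,8): turn R to E, flip to black, move to (8,9). |black|=6
Step 3: on WHITE (8,9): turn R to S, flip to black, move to (9,9). |black|=7
Step 4: on WHITE (9,9): turn R to W, flip to black, move to (9,8). |black|=8
Step 5: on BLACK (9,8): turn L to S, flip to white, move to (10,8). |black|=7
Step 6: on WHITE (10,8): turn R to W, flip to black, move to (10,7). |black|=8
Step 7: on WHITE (10,7): turn R to N, flip to black, move to (9,7). |black|=9
Step 8: on BLACK (9,7): turn L to W, flip to white, move to (9,6). |black|=8
Step 9: on BLACK (9,6): turn L to S, flip to white, move to (10,6). |black|=7
Step 10: on WHITE (10,6): turn R to W, flip to black, move to (10,5). |black|=8
Step 11: on WHITE (10,5): turn R to N, flip to black, move to (9,5). |black|=9
Step 12: on WHITE (9,5): turn R to E, flip to black, move to (9,6). |black|=10
Step 13: on WHITE (9,6): turn R to S, flip to black, move to (10,6). |black|=11
Step 14: on BLACK (10,6): turn L to E, flip to white, move to (10,7). |black|=10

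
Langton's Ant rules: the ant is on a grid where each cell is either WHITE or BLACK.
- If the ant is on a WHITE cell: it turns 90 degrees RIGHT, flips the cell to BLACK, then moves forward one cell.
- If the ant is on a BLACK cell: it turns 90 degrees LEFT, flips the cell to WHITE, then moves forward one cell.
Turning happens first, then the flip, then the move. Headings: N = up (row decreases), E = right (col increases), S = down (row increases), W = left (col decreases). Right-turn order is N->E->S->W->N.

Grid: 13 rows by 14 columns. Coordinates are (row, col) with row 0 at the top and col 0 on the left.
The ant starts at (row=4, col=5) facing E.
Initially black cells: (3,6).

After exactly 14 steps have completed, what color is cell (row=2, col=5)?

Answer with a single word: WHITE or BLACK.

Answer: BLACK

Derivation:
Step 1: on WHITE (4,5): turn R to S, flip to black, move to (5,5). |black|=2
Step 2: on WHITE (5,5): turn R to W, flip to black, move to (5,4). |black|=3
Step 3: on WHITE (5,4): turn R to N, flip to black, move to (4,4). |black|=4
Step 4: on WHITE (4,4): turn R to E, flip to black, move to (4,5). |black|=5
Step 5: on BLACK (4,5): turn L to N, flip to white, move to (3,5). |black|=4
Step 6: on WHITE (3,5): turn R to E, flip to black, move to (3,6). |black|=5
Step 7: on BLACK (3,6): turn L to N, flip to white, move to (2,6). |black|=4
Step 8: on WHITE (2,6): turn R to E, flip to black, move to (2,7). |black|=5
Step 9: on WHITE (2,7): turn R to S, flip to black, move to (3,7). |black|=6
Step 10: on WHITE (3,7): turn R to W, flip to black, move to (3,6). |black|=7
Step 11: on WHITE (3,6): turn R to N, flip to black, move to (2,6). |black|=8
Step 12: on BLACK (2,6): turn L to W, flip to white, move to (2,5). |black|=7
Step 13: on WHITE (2,5): turn R to N, flip to black, move to (1,5). |black|=8
Step 14: on WHITE (1,5): turn R to E, flip to black, move to (1,6). |black|=9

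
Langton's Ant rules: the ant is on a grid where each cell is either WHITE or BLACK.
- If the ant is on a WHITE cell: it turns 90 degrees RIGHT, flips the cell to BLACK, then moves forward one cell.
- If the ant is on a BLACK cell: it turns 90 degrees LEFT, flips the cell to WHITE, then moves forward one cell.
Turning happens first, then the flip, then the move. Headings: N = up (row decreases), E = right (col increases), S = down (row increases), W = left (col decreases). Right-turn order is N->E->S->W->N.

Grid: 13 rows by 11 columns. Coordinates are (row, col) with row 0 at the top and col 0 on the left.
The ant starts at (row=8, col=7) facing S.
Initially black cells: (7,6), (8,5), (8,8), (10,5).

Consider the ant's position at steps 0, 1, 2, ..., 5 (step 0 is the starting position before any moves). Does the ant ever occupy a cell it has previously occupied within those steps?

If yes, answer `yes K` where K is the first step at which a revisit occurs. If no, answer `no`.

Step 1: on WHITE (8,7): turn R to W, flip to black, move to (8,6). |black|=5 — new cell
Step 2: on WHITE (8,6): turn R to N, flip to black, move to (7,6). |black|=6 — new cell
Step 3: on BLACK (7,6): turn L to W, flip to white, move to (7,5). |black|=5 — new cell
Step 4: on WHITE (7,5): turn R to N, flip to black, move to (6,5). |black|=6 — new cell
Step 5: on WHITE (6,5): turn R to E, flip to black, move to (6,6). |black|=7 — new cell
No revisit within 5 steps.

Answer: no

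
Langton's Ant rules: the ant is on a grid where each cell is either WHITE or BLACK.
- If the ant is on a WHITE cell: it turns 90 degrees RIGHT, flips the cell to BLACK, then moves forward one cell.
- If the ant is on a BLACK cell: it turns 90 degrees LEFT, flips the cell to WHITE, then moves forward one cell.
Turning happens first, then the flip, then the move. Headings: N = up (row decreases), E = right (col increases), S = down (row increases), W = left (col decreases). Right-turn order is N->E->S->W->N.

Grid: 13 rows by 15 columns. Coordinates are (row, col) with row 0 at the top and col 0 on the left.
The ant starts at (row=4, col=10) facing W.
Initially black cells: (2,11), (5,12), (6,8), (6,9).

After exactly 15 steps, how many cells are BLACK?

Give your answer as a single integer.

Answer: 13

Derivation:
Step 1: on WHITE (4,10): turn R to N, flip to black, move to (3,10). |black|=5
Step 2: on WHITE (3,10): turn R to E, flip to black, move to (3,11). |black|=6
Step 3: on WHITE (3,11): turn R to S, flip to black, move to (4,11). |black|=7
Step 4: on WHITE (4,11): turn R to W, flip to black, move to (4,10). |black|=8
Step 5: on BLACK (4,10): turn L to S, flip to white, move to (5,10). |black|=7
Step 6: on WHITE (5,10): turn R to W, flip to black, move to (5,9). |black|=8
Step 7: on WHITE (5,9): turn R to N, flip to black, move to (4,9). |black|=9
Step 8: on WHITE (4,9): turn R to E, flip to black, move to (4,10). |black|=10
Step 9: on WHITE (4,10): turn R to S, flip to black, move to (5,10). |black|=11
Step 10: on BLACK (5,10): turn L to E, flip to white, move to (5,11). |black|=10
Step 11: on WHITE (5,11): turn R to S, flip to black, move to (6,11). |black|=11
Step 12: on WHITE (6,11): turn R to W, flip to black, move to (6,10). |black|=12
Step 13: on WHITE (6,10): turn R to N, flip to black, move to (5,10). |black|=13
Step 14: on WHITE (5,10): turn R to E, flip to black, move to (5,11). |black|=14
Step 15: on BLACK (5,11): turn L to N, flip to white, move to (4,11). |black|=13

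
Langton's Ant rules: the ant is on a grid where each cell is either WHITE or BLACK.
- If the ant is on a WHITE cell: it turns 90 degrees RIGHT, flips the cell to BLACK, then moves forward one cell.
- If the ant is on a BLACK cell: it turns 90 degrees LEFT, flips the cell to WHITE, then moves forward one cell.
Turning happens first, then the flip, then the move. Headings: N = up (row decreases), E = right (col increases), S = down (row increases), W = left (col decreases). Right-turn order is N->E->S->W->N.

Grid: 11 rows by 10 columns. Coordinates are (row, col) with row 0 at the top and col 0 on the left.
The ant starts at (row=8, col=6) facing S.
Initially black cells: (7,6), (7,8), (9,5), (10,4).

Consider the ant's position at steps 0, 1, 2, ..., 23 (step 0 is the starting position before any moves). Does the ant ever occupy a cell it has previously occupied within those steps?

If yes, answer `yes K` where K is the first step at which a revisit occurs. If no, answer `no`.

Answer: yes 7

Derivation:
Step 1: on WHITE (8,6): turn R to W, flip to black, move to (8,5). |black|=5 — new cell
Step 2: on WHITE (8,5): turn R to N, flip to black, move to (7,5). |black|=6 — new cell
Step 3: on WHITE (7,5): turn R to E, flip to black, move to (7,6). |black|=7 — new cell
Step 4: on BLACK (7,6): turn L to N, flip to white, move to (6,6). |black|=6 — new cell
Step 5: on WHITE (6,6): turn R to E, flip to black, move to (6,7). |black|=7 — new cell
Step 6: on WHITE (6,7): turn R to S, flip to black, move to (7,7). |black|=8 — new cell
Step 7: on WHITE (7,7): turn R to W, flip to black, move to (7,6). |black|=9 — REVISIT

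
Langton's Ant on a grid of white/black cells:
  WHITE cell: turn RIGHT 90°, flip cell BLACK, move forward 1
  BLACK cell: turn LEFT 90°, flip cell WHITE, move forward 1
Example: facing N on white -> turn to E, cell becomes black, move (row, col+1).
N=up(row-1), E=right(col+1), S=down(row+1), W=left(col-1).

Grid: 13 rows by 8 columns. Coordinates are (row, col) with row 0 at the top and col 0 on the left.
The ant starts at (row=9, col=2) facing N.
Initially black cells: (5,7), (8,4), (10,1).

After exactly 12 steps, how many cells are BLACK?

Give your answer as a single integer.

Step 1: on WHITE (9,2): turn R to E, flip to black, move to (9,3). |black|=4
Step 2: on WHITE (9,3): turn R to S, flip to black, move to (10,3). |black|=5
Step 3: on WHITE (10,3): turn R to W, flip to black, move to (10,2). |black|=6
Step 4: on WHITE (10,2): turn R to N, flip to black, move to (9,2). |black|=7
Step 5: on BLACK (9,2): turn L to W, flip to white, move to (9,1). |black|=6
Step 6: on WHITE (9,1): turn R to N, flip to black, move to (8,1). |black|=7
Step 7: on WHITE (8,1): turn R to E, flip to black, move to (8,2). |black|=8
Step 8: on WHITE (8,2): turn R to S, flip to black, move to (9,2). |black|=9
Step 9: on WHITE (9,2): turn R to W, flip to black, move to (9,1). |black|=10
Step 10: on BLACK (9,1): turn L to S, flip to white, move to (10,1). |black|=9
Step 11: on BLACK (10,1): turn L to E, flip to white, move to (10,2). |black|=8
Step 12: on BLACK (10,2): turn L to N, flip to white, move to (9,2). |black|=7

Answer: 7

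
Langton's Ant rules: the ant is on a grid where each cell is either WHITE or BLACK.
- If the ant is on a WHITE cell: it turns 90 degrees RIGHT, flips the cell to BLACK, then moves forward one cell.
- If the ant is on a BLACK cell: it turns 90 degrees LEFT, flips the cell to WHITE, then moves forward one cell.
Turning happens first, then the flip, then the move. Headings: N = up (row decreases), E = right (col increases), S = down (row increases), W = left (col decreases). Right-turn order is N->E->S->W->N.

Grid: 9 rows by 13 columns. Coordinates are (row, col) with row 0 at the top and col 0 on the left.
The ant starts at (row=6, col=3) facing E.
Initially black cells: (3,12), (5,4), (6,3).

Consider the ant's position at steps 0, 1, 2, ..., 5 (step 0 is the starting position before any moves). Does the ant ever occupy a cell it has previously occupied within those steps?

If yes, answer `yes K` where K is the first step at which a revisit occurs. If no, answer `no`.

Answer: no

Derivation:
Step 1: on BLACK (6,3): turn L to N, flip to white, move to (5,3). |black|=2 — new cell
Step 2: on WHITE (5,3): turn R to E, flip to black, move to (5,4). |black|=3 — new cell
Step 3: on BLACK (5,4): turn L to N, flip to white, move to (4,4). |black|=2 — new cell
Step 4: on WHITE (4,4): turn R to E, flip to black, move to (4,5). |black|=3 — new cell
Step 5: on WHITE (4,5): turn R to S, flip to black, move to (5,5). |black|=4 — new cell
No revisit within 5 steps.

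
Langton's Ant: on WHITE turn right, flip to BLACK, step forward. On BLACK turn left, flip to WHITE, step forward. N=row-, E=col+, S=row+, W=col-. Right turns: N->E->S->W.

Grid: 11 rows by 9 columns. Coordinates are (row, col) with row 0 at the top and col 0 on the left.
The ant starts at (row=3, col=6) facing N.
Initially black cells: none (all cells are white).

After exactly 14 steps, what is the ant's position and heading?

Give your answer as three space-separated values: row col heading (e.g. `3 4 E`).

Step 1: on WHITE (3,6): turn R to E, flip to black, move to (3,7). |black|=1
Step 2: on WHITE (3,7): turn R to S, flip to black, move to (4,7). |black|=2
Step 3: on WHITE (4,7): turn R to W, flip to black, move to (4,6). |black|=3
Step 4: on WHITE (4,6): turn R to N, flip to black, move to (3,6). |black|=4
Step 5: on BLACK (3,6): turn L to W, flip to white, move to (3,5). |black|=3
Step 6: on WHITE (3,5): turn R to N, flip to black, move to (2,5). |black|=4
Step 7: on WHITE (2,5): turn R to E, flip to black, move to (2,6). |black|=5
Step 8: on WHITE (2,6): turn R to S, flip to black, move to (3,6). |black|=6
Step 9: on WHITE (3,6): turn R to W, flip to black, move to (3,5). |black|=7
Step 10: on BLACK (3,5): turn L to S, flip to white, move to (4,5). |black|=6
Step 11: on WHITE (4,5): turn R to W, flip to black, move to (4,4). |black|=7
Step 12: on WHITE (4,4): turn R to N, flip to black, move to (3,4). |black|=8
Step 13: on WHITE (3,4): turn R to E, flip to black, move to (3,5). |black|=9
Step 14: on WHITE (3,5): turn R to S, flip to black, move to (4,5). |black|=10

Answer: 4 5 S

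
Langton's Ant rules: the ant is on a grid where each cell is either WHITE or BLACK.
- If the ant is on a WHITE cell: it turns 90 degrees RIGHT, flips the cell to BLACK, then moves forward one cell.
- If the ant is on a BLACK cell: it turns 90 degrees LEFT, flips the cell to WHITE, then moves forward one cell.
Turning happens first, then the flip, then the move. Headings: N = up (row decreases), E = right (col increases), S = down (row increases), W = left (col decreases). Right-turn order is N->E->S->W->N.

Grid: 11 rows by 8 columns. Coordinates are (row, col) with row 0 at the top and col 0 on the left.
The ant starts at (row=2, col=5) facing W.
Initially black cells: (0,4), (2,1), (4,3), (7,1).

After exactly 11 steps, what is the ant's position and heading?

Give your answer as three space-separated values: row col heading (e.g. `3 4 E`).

Step 1: on WHITE (2,5): turn R to N, flip to black, move to (1,5). |black|=5
Step 2: on WHITE (1,5): turn R to E, flip to black, move to (1,6). |black|=6
Step 3: on WHITE (1,6): turn R to S, flip to black, move to (2,6). |black|=7
Step 4: on WHITE (2,6): turn R to W, flip to black, move to (2,5). |black|=8
Step 5: on BLACK (2,5): turn L to S, flip to white, move to (3,5). |black|=7
Step 6: on WHITE (3,5): turn R to W, flip to black, move to (3,4). |black|=8
Step 7: on WHITE (3,4): turn R to N, flip to black, move to (2,4). |black|=9
Step 8: on WHITE (2,4): turn R to E, flip to black, move to (2,5). |black|=10
Step 9: on WHITE (2,5): turn R to S, flip to black, move to (3,5). |black|=11
Step 10: on BLACK (3,5): turn L to E, flip to white, move to (3,6). |black|=10
Step 11: on WHITE (3,6): turn R to S, flip to black, move to (4,6). |black|=11

Answer: 4 6 S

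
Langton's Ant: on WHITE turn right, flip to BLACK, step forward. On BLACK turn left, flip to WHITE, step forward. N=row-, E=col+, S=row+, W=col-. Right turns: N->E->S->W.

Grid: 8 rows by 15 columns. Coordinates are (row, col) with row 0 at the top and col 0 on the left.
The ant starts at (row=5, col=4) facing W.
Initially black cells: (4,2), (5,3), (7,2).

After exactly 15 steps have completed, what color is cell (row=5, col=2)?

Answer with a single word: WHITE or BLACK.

Step 1: on WHITE (5,4): turn R to N, flip to black, move to (4,4). |black|=4
Step 2: on WHITE (4,4): turn R to E, flip to black, move to (4,5). |black|=5
Step 3: on WHITE (4,5): turn R to S, flip to black, move to (5,5). |black|=6
Step 4: on WHITE (5,5): turn R to W, flip to black, move to (5,4). |black|=7
Step 5: on BLACK (5,4): turn L to S, flip to white, move to (6,4). |black|=6
Step 6: on WHITE (6,4): turn R to W, flip to black, move to (6,3). |black|=7
Step 7: on WHITE (6,3): turn R to N, flip to black, move to (5,3). |black|=8
Step 8: on BLACK (5,3): turn L to W, flip to white, move to (5,2). |black|=7
Step 9: on WHITE (5,2): turn R to N, flip to black, move to (4,2). |black|=8
Step 10: on BLACK (4,2): turn L to W, flip to white, move to (4,1). |black|=7
Step 11: on WHITE (4,1): turn R to N, flip to black, move to (3,1). |black|=8
Step 12: on WHITE (3,1): turn R to E, flip to black, move to (3,2). |black|=9
Step 13: on WHITE (3,2): turn R to S, flip to black, move to (4,2). |black|=10
Step 14: on WHITE (4,2): turn R to W, flip to black, move to (4,1). |black|=11
Step 15: on BLACK (4,1): turn L to S, flip to white, move to (5,1). |black|=10

Answer: BLACK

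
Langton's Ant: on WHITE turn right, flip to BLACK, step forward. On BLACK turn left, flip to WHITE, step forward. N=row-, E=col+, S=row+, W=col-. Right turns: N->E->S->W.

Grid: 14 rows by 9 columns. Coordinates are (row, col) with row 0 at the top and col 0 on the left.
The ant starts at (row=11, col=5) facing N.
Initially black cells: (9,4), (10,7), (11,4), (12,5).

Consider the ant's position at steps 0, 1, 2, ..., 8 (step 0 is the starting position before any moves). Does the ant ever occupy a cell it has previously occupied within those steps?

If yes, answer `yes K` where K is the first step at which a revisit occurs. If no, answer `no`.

Answer: yes 7

Derivation:
Step 1: on WHITE (11,5): turn R to E, flip to black, move to (11,6). |black|=5 — new cell
Step 2: on WHITE (11,6): turn R to S, flip to black, move to (12,6). |black|=6 — new cell
Step 3: on WHITE (12,6): turn R to W, flip to black, move to (12,5). |black|=7 — new cell
Step 4: on BLACK (12,5): turn L to S, flip to white, move to (13,5). |black|=6 — new cell
Step 5: on WHITE (13,5): turn R to W, flip to black, move to (13,4). |black|=7 — new cell
Step 6: on WHITE (13,4): turn R to N, flip to black, move to (12,4). |black|=8 — new cell
Step 7: on WHITE (12,4): turn R to E, flip to black, move to (12,5). |black|=9 — REVISIT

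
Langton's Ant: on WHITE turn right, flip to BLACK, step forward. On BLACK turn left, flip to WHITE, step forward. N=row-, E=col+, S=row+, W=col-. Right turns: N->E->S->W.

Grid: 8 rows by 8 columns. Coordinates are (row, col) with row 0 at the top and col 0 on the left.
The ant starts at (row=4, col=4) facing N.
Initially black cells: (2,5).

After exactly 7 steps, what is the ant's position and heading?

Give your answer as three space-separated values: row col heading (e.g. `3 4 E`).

Answer: 3 4 E

Derivation:
Step 1: on WHITE (4,4): turn R to E, flip to black, move to (4,5). |black|=2
Step 2: on WHITE (4,5): turn R to S, flip to black, move to (5,5). |black|=3
Step 3: on WHITE (5,5): turn R to W, flip to black, move to (5,4). |black|=4
Step 4: on WHITE (5,4): turn R to N, flip to black, move to (4,4). |black|=5
Step 5: on BLACK (4,4): turn L to W, flip to white, move to (4,3). |black|=4
Step 6: on WHITE (4,3): turn R to N, flip to black, move to (3,3). |black|=5
Step 7: on WHITE (3,3): turn R to E, flip to black, move to (3,4). |black|=6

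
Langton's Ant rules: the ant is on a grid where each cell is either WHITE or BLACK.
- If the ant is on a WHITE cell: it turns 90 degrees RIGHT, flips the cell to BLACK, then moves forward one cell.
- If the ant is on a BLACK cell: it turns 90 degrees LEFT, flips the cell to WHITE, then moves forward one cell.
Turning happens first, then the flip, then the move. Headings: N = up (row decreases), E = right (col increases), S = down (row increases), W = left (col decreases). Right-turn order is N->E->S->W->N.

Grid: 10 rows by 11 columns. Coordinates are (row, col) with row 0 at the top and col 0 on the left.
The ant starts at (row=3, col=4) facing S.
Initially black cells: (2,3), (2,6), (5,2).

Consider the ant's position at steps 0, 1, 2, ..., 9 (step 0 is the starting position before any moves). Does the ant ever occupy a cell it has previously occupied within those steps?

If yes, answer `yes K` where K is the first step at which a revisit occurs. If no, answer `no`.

Step 1: on WHITE (3,4): turn R to W, flip to black, move to (3,3). |black|=4 — new cell
Step 2: on WHITE (3,3): turn R to N, flip to black, move to (2,3). |black|=5 — new cell
Step 3: on BLACK (2,3): turn L to W, flip to white, move to (2,2). |black|=4 — new cell
Step 4: on WHITE (2,2): turn R to N, flip to black, move to (1,2). |black|=5 — new cell
Step 5: on WHITE (1,2): turn R to E, flip to black, move to (1,3). |black|=6 — new cell
Step 6: on WHITE (1,3): turn R to S, flip to black, move to (2,3). |black|=7 — REVISIT

Answer: yes 6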